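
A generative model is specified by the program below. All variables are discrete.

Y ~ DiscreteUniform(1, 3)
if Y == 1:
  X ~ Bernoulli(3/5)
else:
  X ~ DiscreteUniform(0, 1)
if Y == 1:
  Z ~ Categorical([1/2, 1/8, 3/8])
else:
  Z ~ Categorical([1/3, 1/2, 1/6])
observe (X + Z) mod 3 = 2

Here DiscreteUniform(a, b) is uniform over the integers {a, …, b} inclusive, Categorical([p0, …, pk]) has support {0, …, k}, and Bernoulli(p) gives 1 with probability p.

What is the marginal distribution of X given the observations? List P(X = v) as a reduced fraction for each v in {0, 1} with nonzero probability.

Enumerate traces; 6 have nonzero weight after conditioning:
  (Y=1, X=0, Z=2) weight 1/20
  (Y=1, X=1, Z=1) weight 1/40
  (Y=2, X=0, Z=2) weight 1/36
  (Y=2, X=1, Z=1) weight 1/12
  (Y=3, X=0, Z=2) weight 1/36
  (Y=3, X=1, Z=1) weight 1/12
Group by X:
  weight(X=0) = 19/180
  weight(X=1) = 23/120
Total weight = 19/180 + 23/120 = 107/360
P(X=0 | obs) = 19/180 / 107/360 = 38/107
P(X=1 | obs) = 23/120 / 107/360 = 69/107

P(X=0) = 38/107, P(X=1) = 69/107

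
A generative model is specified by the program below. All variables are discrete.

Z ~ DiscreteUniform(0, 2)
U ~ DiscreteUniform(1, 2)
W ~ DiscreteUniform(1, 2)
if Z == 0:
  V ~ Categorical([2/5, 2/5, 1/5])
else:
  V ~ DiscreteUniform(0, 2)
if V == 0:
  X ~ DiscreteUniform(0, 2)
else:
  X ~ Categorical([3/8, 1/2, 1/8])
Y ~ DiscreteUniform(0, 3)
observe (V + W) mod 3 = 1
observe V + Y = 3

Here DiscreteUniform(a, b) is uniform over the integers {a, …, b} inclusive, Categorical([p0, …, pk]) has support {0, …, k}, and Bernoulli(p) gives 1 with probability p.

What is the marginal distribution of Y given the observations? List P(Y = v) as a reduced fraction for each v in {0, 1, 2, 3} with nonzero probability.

P(Y=1) = 13/29, P(Y=3) = 16/29

Enumerate traces; 36 have nonzero weight after conditioning:
  (Z=0, U=1, W=1, V=0, X=0, Y=3) weight 1/360
  (Z=0, U=1, W=1, V=0, X=1, Y=3) weight 1/360
  (Z=0, U=1, W=1, V=0, X=2, Y=3) weight 1/360
  (Z=0, U=1, W=2, V=2, X=0, Y=1) weight 1/640
  (Z=0, U=1, W=2, V=2, X=1, Y=1) weight 1/480
  (Z=0, U=1, W=2, V=2, X=2, Y=1) weight 1/1920
  (Z=0, U=2, W=1, V=0, X=0, Y=3) weight 1/360
  (Z=0, U=2, W=1, V=0, X=1, Y=3) weight 1/360
  … 28 more
Group by Y:
  weight(Y=1) = 13/360
  weight(Y=3) = 2/45
Total weight = 13/360 + 2/45 = 29/360
P(Y=1 | obs) = 13/360 / 29/360 = 13/29
P(Y=3 | obs) = 2/45 / 29/360 = 16/29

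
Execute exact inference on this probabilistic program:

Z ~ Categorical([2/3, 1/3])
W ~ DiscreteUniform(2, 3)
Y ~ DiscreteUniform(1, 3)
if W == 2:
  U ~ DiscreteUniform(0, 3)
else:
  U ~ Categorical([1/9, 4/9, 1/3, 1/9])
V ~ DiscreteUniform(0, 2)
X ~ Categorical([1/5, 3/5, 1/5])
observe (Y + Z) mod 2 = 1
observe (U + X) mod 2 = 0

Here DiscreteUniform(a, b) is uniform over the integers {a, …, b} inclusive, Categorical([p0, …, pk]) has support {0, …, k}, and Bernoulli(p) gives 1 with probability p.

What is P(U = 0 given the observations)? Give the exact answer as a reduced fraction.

P(U = 0 | obs) = 1/7

Enumerate traces; 108 have nonzero weight after conditioning:
  (Z=0, W=2, Y=1, U=0, V=0, X=0) weight 1/540
  (Z=0, W=2, Y=1, U=0, V=0, X=2) weight 1/540
  (Z=0, W=2, Y=1, U=0, V=1, X=0) weight 1/540
  (Z=0, W=2, Y=1, U=0, V=1, X=2) weight 1/540
  (Z=0, W=2, Y=1, U=0, V=2, X=0) weight 1/540
  (Z=0, W=2, Y=1, U=0, V=2, X=2) weight 1/540
  (Z=0, W=2, Y=1, U=1, V=0, X=1) weight 1/180
  (Z=0, W=2, Y=1, U=1, V=1, X=1) weight 1/180
  (Z=0, W=2, Y=1, U=2, V=0, X=0) weight 1/540
  (Z=0, W=2, Y=1, U=3, V=0, X=1) weight 1/180
  … 98 more
Group by U:
  weight(U=0) = 13/324
  weight(U=1) = 25/216
  weight(U=2) = 7/108
  weight(U=3) = 13/216
Total weight = 13/324 + 25/216 + 7/108 + 13/216 = 91/324
P(U=0 | obs) = 13/324 / 91/324 = 1/7
P(U=1 | obs) = 25/216 / 91/324 = 75/182
P(U=2 | obs) = 7/108 / 91/324 = 3/13
P(U=3 | obs) = 13/216 / 91/324 = 3/14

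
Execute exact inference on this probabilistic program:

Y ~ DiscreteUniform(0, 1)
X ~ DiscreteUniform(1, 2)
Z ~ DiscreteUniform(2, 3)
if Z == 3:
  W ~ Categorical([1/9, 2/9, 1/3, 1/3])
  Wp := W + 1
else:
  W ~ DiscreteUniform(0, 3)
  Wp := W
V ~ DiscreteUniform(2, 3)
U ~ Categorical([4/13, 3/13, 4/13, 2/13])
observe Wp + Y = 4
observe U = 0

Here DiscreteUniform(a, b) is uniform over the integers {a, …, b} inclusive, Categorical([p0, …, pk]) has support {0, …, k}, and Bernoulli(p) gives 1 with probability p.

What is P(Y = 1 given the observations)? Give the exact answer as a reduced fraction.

P(Y = 1 | obs) = 7/11

Enumerate traces; 12 have nonzero weight after conditioning:
  (Y=0, X=1, Z=3, W=3, V=2, U=0) weight 1/156
  (Y=0, X=1, Z=3, W=3, V=3, U=0) weight 1/156
  (Y=0, X=2, Z=3, W=3, V=2, U=0) weight 1/156
  (Y=0, X=2, Z=3, W=3, V=3, U=0) weight 1/156
  (Y=1, X=1, Z=2, W=3, V=2, U=0) weight 1/208
  (Y=1, X=1, Z=2, W=3, V=3, U=0) weight 1/208
  (Y=1, X=1, Z=3, W=2, V=2, U=0) weight 1/156
  (Y=1, X=1, Z=3, W=2, V=3, U=0) weight 1/156
  … 4 more
Group by Y:
  weight(Y=0) = 1/39
  weight(Y=1) = 7/156
Total weight = 1/39 + 7/156 = 11/156
P(Y=0 | obs) = 1/39 / 11/156 = 4/11
P(Y=1 | obs) = 7/156 / 11/156 = 7/11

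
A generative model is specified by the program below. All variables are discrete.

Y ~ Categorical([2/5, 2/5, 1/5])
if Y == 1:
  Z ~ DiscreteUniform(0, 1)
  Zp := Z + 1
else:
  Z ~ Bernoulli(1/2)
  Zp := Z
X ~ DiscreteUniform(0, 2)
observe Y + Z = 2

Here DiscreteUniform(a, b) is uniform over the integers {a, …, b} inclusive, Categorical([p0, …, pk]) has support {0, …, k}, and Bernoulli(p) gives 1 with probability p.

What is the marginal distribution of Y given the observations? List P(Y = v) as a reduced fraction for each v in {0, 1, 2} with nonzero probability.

Enumerate traces; 6 have nonzero weight after conditioning:
  (Y=1, Z=1, X=0) weight 1/15
  (Y=1, Z=1, X=1) weight 1/15
  (Y=1, Z=1, X=2) weight 1/15
  (Y=2, Z=0, X=0) weight 1/30
  (Y=2, Z=0, X=1) weight 1/30
  (Y=2, Z=0, X=2) weight 1/30
Group by Y:
  weight(Y=1) = 1/5
  weight(Y=2) = 1/10
Total weight = 1/5 + 1/10 = 3/10
P(Y=1 | obs) = 1/5 / 3/10 = 2/3
P(Y=2 | obs) = 1/10 / 3/10 = 1/3

P(Y=1) = 2/3, P(Y=2) = 1/3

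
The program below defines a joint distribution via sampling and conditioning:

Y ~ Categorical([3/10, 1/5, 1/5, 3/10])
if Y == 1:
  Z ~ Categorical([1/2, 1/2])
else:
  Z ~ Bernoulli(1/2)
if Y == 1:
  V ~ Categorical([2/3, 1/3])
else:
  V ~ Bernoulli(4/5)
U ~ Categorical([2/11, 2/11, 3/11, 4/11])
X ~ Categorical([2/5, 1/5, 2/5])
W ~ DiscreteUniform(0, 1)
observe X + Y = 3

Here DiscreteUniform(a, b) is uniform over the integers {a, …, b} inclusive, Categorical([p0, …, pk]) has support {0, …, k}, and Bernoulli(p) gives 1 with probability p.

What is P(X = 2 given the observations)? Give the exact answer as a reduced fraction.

P(X = 2 | obs) = 1/3

Enumerate traces; 96 have nonzero weight after conditioning:
  (Y=1, Z=0, V=0, U=0, X=2, W=0) weight 2/825
  (Y=1, Z=0, V=0, U=0, X=2, W=1) weight 2/825
  (Y=1, Z=0, V=0, U=1, X=2, W=0) weight 2/825
  (Y=1, Z=0, V=0, U=1, X=2, W=1) weight 2/825
  (Y=1, Z=0, V=0, U=2, X=2, W=0) weight 1/275
  (Y=1, Z=0, V=0, U=2, X=2, W=1) weight 1/275
  (Y=1, Z=0, V=0, U=3, X=2, W=0) weight 4/825
  (Y=1, Z=0, V=0, U=3, X=2, W=1) weight 4/825
  (Y=2, Z=0, V=0, U=0, X=1, W=0) weight 1/2750
  (Y=3, Z=0, V=0, U=0, X=0, W=0) weight 3/2750
  … 86 more
Group by X:
  weight(X=0) = 3/25
  weight(X=1) = 1/25
  weight(X=2) = 2/25
Total weight = 3/25 + 1/25 + 2/25 = 6/25
P(X=0 | obs) = 3/25 / 6/25 = 1/2
P(X=1 | obs) = 1/25 / 6/25 = 1/6
P(X=2 | obs) = 2/25 / 6/25 = 1/3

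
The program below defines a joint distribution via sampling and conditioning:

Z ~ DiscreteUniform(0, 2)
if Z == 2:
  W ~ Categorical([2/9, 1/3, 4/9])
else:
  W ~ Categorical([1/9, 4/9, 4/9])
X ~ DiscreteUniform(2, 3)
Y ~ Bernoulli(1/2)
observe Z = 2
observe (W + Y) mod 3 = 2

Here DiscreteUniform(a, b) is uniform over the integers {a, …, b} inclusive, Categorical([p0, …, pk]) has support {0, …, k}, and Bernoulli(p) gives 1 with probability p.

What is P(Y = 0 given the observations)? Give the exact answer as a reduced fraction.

P(Y = 0 | obs) = 4/7

Enumerate traces; 4 have nonzero weight after conditioning:
  (Z=2, W=1, X=2, Y=1) weight 1/36
  (Z=2, W=1, X=3, Y=1) weight 1/36
  (Z=2, W=2, X=2, Y=0) weight 1/27
  (Z=2, W=2, X=3, Y=0) weight 1/27
Group by Y:
  weight(Y=0) = 2/27
  weight(Y=1) = 1/18
Total weight = 2/27 + 1/18 = 7/54
P(Y=0 | obs) = 2/27 / 7/54 = 4/7
P(Y=1 | obs) = 1/18 / 7/54 = 3/7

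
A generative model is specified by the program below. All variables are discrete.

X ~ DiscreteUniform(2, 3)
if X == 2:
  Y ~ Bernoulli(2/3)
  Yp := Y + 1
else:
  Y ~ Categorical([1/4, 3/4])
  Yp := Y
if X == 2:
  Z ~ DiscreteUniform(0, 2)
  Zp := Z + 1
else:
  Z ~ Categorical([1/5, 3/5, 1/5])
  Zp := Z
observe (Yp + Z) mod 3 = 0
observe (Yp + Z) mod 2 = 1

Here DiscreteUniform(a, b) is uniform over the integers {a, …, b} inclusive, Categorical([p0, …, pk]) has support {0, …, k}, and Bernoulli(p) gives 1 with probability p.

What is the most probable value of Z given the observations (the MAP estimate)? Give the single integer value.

argmax_v P(Z = v | obs) = 2

Enumerate traces; 3 have nonzero weight after conditioning:
  (X=2, Y=0, Z=2) weight 1/18
  (X=2, Y=1, Z=1) weight 1/9
  (X=3, Y=1, Z=2) weight 3/40
Group by Z:
  weight(Z=1) = 1/9
  weight(Z=2) = 47/360
Total weight = 1/9 + 47/360 = 29/120
P(Z=1 | obs) = 1/9 / 29/120 = 40/87
P(Z=2 | obs) = 47/360 / 29/120 = 47/87
argmax = 2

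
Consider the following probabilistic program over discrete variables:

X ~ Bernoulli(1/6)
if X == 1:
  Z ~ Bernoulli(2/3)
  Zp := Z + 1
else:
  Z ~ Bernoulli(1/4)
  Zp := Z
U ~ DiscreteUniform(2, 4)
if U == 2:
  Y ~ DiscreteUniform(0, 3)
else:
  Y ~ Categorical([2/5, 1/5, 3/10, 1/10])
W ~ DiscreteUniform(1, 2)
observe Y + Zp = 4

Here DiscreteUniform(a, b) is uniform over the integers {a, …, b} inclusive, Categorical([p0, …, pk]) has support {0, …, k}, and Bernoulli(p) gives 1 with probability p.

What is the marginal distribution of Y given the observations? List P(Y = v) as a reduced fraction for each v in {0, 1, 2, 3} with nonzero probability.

Enumerate traces; 18 have nonzero weight after conditioning:
  (X=0, Z=1, U=2, Y=3, W=1) weight 5/576
  (X=0, Z=1, U=2, Y=3, W=2) weight 5/576
  (X=0, Z=1, U=3, Y=3, W=1) weight 1/288
  (X=0, Z=1, U=3, Y=3, W=2) weight 1/288
  (X=0, Z=1, U=4, Y=3, W=1) weight 1/288
  (X=0, Z=1, U=4, Y=3, W=2) weight 1/288
  (X=1, Z=0, U=2, Y=3, W=1) weight 1/432
  (X=1, Z=0, U=2, Y=3, W=2) weight 1/432
  (X=1, Z=1, U=2, Y=2, W=1) weight 1/216
  … 9 more
Group by Y:
  weight(Y=2) = 17/540
  weight(Y=3) = 19/480
Total weight = 17/540 + 19/480 = 307/4320
P(Y=2 | obs) = 17/540 / 307/4320 = 136/307
P(Y=3 | obs) = 19/480 / 307/4320 = 171/307

P(Y=2) = 136/307, P(Y=3) = 171/307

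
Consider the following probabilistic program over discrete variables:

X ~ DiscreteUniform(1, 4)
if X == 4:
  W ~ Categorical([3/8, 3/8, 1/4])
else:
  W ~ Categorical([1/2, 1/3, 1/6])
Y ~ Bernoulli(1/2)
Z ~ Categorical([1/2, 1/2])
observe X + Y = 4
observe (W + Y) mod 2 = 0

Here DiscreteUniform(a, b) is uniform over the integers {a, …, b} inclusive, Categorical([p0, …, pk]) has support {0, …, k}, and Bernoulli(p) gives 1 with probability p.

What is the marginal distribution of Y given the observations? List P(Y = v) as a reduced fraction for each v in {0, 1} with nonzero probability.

Enumerate traces; 6 have nonzero weight after conditioning:
  (X=3, W=1, Y=1, Z=0) weight 1/48
  (X=3, W=1, Y=1, Z=1) weight 1/48
  (X=4, W=0, Y=0, Z=0) weight 3/128
  (X=4, W=0, Y=0, Z=1) weight 3/128
  (X=4, W=2, Y=0, Z=0) weight 1/64
  (X=4, W=2, Y=0, Z=1) weight 1/64
Group by Y:
  weight(Y=0) = 5/64
  weight(Y=1) = 1/24
Total weight = 5/64 + 1/24 = 23/192
P(Y=0 | obs) = 5/64 / 23/192 = 15/23
P(Y=1 | obs) = 1/24 / 23/192 = 8/23

P(Y=0) = 15/23, P(Y=1) = 8/23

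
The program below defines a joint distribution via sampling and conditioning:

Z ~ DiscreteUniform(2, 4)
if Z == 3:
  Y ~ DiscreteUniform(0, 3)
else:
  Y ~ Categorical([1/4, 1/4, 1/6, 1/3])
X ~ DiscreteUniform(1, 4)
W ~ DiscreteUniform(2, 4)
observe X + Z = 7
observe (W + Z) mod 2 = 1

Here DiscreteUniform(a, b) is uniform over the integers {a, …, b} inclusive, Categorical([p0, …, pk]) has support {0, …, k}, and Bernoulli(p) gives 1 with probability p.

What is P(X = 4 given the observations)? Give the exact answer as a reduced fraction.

Enumerate traces; 12 have nonzero weight after conditioning:
  (Z=3, Y=0, X=4, W=2) weight 1/144
  (Z=3, Y=0, X=4, W=4) weight 1/144
  (Z=3, Y=1, X=4, W=2) weight 1/144
  (Z=3, Y=1, X=4, W=4) weight 1/144
  (Z=3, Y=2, X=4, W=2) weight 1/144
  (Z=3, Y=2, X=4, W=4) weight 1/144
  (Z=3, Y=3, X=4, W=2) weight 1/144
  (Z=3, Y=3, X=4, W=4) weight 1/144
  (Z=4, Y=0, X=3, W=3) weight 1/144
  … 3 more
Group by X:
  weight(X=3) = 1/36
  weight(X=4) = 1/18
Total weight = 1/36 + 1/18 = 1/12
P(X=3 | obs) = 1/36 / 1/12 = 1/3
P(X=4 | obs) = 1/18 / 1/12 = 2/3

P(X = 4 | obs) = 2/3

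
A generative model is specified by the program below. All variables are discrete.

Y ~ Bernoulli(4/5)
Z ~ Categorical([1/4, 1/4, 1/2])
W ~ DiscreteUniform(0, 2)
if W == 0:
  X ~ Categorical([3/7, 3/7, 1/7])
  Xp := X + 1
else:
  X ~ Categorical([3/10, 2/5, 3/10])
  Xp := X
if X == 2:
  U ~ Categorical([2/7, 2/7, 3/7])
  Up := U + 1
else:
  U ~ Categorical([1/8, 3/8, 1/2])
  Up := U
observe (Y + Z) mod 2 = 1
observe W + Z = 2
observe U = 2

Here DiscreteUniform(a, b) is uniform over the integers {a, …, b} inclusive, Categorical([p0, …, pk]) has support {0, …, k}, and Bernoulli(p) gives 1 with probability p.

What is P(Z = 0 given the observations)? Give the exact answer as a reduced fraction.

Enumerate traces; 9 have nonzero weight after conditioning:
  (Y=0, Z=1, W=1, X=0, U=2) weight 1/400
  (Y=0, Z=1, W=1, X=1, U=2) weight 1/300
  (Y=0, Z=1, W=1, X=2, U=2) weight 3/1400
  (Y=1, Z=0, W=2, X=0, U=2) weight 1/100
  (Y=1, Z=0, W=2, X=1, U=2) weight 1/75
  (Y=1, Z=0, W=2, X=2, U=2) weight 3/350
  (Y=1, Z=2, W=0, X=0, U=2) weight 1/35
  (Y=1, Z=2, W=0, X=1, U=2) weight 1/35
  … 1 more
Group by Z:
  weight(Z=0) = 67/2100
  weight(Z=1) = 67/8400
  weight(Z=2) = 16/245
Total weight = 67/2100 + 67/8400 + 16/245 = 1237/11760
P(Z=0 | obs) = 67/2100 / 1237/11760 = 1876/6185
P(Z=1 | obs) = 67/8400 / 1237/11760 = 469/6185
P(Z=2 | obs) = 16/245 / 1237/11760 = 768/1237

P(Z = 0 | obs) = 1876/6185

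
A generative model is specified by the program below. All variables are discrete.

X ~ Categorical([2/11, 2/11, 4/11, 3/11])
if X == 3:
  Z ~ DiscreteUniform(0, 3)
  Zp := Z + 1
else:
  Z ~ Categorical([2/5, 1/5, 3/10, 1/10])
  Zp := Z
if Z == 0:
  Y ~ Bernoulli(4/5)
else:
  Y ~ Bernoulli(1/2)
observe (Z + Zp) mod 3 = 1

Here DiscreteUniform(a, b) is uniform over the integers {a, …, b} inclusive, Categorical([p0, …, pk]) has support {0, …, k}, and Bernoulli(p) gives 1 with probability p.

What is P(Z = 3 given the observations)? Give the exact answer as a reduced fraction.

Enumerate traces; 10 have nonzero weight after conditioning:
  (X=0, Z=2, Y=0) weight 3/110
  (X=0, Z=2, Y=1) weight 3/110
  (X=1, Z=2, Y=0) weight 3/110
  (X=1, Z=2, Y=1) weight 3/110
  (X=2, Z=2, Y=0) weight 3/55
  (X=2, Z=2, Y=1) weight 3/55
  (X=3, Z=0, Y=0) weight 3/220
  (X=3, Z=0, Y=1) weight 3/55
  (X=3, Z=3, Y=0) weight 3/88
  … 1 more
Group by Z:
  weight(Z=0) = 3/44
  weight(Z=2) = 12/55
  weight(Z=3) = 3/44
Total weight = 3/44 + 12/55 + 3/44 = 39/110
P(Z=0 | obs) = 3/44 / 39/110 = 5/26
P(Z=2 | obs) = 12/55 / 39/110 = 8/13
P(Z=3 | obs) = 3/44 / 39/110 = 5/26

P(Z = 3 | obs) = 5/26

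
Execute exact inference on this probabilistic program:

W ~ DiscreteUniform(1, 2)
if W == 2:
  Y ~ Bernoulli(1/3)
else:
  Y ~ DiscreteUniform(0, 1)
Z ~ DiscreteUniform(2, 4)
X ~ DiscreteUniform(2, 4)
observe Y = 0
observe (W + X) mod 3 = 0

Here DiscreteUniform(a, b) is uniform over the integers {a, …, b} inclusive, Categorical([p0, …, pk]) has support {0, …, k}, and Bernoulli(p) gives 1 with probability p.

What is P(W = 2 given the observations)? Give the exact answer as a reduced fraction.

Enumerate traces; 6 have nonzero weight after conditioning:
  (W=1, Y=0, Z=2, X=2) weight 1/36
  (W=1, Y=0, Z=3, X=2) weight 1/36
  (W=1, Y=0, Z=4, X=2) weight 1/36
  (W=2, Y=0, Z=2, X=4) weight 1/27
  (W=2, Y=0, Z=3, X=4) weight 1/27
  (W=2, Y=0, Z=4, X=4) weight 1/27
Group by W:
  weight(W=1) = 1/12
  weight(W=2) = 1/9
Total weight = 1/12 + 1/9 = 7/36
P(W=1 | obs) = 1/12 / 7/36 = 3/7
P(W=2 | obs) = 1/9 / 7/36 = 4/7

P(W = 2 | obs) = 4/7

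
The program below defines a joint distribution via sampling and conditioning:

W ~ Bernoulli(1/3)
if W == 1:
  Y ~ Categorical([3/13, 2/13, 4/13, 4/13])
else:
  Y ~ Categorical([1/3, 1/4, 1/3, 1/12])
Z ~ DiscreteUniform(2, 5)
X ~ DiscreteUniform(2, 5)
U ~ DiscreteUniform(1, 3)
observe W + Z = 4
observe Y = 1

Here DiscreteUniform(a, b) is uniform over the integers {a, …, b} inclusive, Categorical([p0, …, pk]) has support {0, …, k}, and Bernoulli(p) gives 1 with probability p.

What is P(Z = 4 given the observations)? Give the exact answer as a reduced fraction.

Enumerate traces; 24 have nonzero weight after conditioning:
  (W=0, Y=1, Z=4, X=2, U=1) weight 1/288
  (W=0, Y=1, Z=4, X=2, U=2) weight 1/288
  (W=0, Y=1, Z=4, X=2, U=3) weight 1/288
  (W=0, Y=1, Z=4, X=3, U=1) weight 1/288
  (W=0, Y=1, Z=4, X=3, U=2) weight 1/288
  (W=0, Y=1, Z=4, X=3, U=3) weight 1/288
  (W=0, Y=1, Z=4, X=4, U=1) weight 1/288
  (W=0, Y=1, Z=4, X=4, U=2) weight 1/288
  (W=1, Y=1, Z=3, X=2, U=1) weight 1/936
  … 15 more
Group by Z:
  weight(Z=3) = 1/78
  weight(Z=4) = 1/24
Total weight = 1/78 + 1/24 = 17/312
P(Z=3 | obs) = 1/78 / 17/312 = 4/17
P(Z=4 | obs) = 1/24 / 17/312 = 13/17

P(Z = 4 | obs) = 13/17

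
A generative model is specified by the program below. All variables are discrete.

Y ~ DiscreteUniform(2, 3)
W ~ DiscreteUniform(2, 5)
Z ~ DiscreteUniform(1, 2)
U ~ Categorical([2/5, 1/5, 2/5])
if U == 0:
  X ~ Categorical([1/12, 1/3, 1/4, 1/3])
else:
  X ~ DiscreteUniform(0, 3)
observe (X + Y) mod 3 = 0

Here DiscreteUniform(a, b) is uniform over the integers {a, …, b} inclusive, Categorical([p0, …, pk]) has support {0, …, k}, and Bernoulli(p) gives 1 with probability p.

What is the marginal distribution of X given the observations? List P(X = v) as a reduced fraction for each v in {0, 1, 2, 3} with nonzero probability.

P(X=0) = 11/45, P(X=1) = 17/45, P(X=3) = 17/45

Enumerate traces; 72 have nonzero weight after conditioning:
  (Y=2, W=2, Z=1, U=0, X=1) weight 1/120
  (Y=2, W=2, Z=1, U=1, X=1) weight 1/320
  (Y=2, W=2, Z=1, U=2, X=1) weight 1/160
  (Y=2, W=2, Z=2, U=0, X=1) weight 1/120
  (Y=2, W=2, Z=2, U=1, X=1) weight 1/320
  (Y=2, W=2, Z=2, U=2, X=1) weight 1/160
  (Y=2, W=3, Z=1, U=0, X=1) weight 1/120
  (Y=2, W=3, Z=1, U=1, X=1) weight 1/320
  (Y=3, W=2, Z=1, U=0, X=0) weight 1/480
  (Y=3, W=2, Z=1, U=0, X=3) weight 1/120
  … 62 more
Group by X:
  weight(X=0) = 11/120
  weight(X=1) = 17/120
  weight(X=3) = 17/120
Total weight = 11/120 + 17/120 + 17/120 = 3/8
P(X=0 | obs) = 11/120 / 3/8 = 11/45
P(X=1 | obs) = 17/120 / 3/8 = 17/45
P(X=3 | obs) = 17/120 / 3/8 = 17/45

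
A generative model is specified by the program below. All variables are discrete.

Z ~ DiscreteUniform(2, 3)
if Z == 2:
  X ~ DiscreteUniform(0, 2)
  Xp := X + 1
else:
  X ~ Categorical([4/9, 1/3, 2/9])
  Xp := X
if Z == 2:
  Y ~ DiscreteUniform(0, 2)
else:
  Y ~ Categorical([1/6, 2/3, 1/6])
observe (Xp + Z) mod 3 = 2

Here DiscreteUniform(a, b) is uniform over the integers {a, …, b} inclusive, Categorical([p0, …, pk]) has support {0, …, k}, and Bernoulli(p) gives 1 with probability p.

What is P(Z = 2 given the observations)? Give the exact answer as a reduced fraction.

Enumerate traces; 6 have nonzero weight after conditioning:
  (Z=2, X=2, Y=0) weight 1/18
  (Z=2, X=2, Y=1) weight 1/18
  (Z=2, X=2, Y=2) weight 1/18
  (Z=3, X=2, Y=0) weight 1/54
  (Z=3, X=2, Y=1) weight 2/27
  (Z=3, X=2, Y=2) weight 1/54
Group by Z:
  weight(Z=2) = 1/6
  weight(Z=3) = 1/9
Total weight = 1/6 + 1/9 = 5/18
P(Z=2 | obs) = 1/6 / 5/18 = 3/5
P(Z=3 | obs) = 1/9 / 5/18 = 2/5

P(Z = 2 | obs) = 3/5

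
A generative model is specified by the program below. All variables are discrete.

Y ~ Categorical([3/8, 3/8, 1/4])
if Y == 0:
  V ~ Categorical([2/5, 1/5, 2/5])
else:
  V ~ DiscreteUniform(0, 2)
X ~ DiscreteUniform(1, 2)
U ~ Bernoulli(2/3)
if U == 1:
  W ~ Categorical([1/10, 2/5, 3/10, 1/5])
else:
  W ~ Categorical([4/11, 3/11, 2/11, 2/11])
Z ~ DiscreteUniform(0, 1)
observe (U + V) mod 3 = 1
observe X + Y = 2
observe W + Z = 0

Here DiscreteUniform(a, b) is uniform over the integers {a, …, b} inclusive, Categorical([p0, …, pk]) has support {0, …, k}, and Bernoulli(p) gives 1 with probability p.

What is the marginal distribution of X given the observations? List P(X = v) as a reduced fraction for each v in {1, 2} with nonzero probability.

Enumerate traces; 4 have nonzero weight after conditioning:
  (Y=0, V=0, X=2, U=1, W=0, Z=0) weight 1/400
  (Y=0, V=1, X=2, U=0, W=0, Z=0) weight 1/440
  (Y=1, V=0, X=1, U=1, W=0, Z=0) weight 1/480
  (Y=1, V=1, X=1, U=0, W=0, Z=0) weight 1/264
Group by X:
  weight(X=1) = 31/5280
  weight(X=2) = 21/4400
Total weight = 31/5280 + 21/4400 = 281/26400
P(X=1 | obs) = 31/5280 / 281/26400 = 155/281
P(X=2 | obs) = 21/4400 / 281/26400 = 126/281

P(X=1) = 155/281, P(X=2) = 126/281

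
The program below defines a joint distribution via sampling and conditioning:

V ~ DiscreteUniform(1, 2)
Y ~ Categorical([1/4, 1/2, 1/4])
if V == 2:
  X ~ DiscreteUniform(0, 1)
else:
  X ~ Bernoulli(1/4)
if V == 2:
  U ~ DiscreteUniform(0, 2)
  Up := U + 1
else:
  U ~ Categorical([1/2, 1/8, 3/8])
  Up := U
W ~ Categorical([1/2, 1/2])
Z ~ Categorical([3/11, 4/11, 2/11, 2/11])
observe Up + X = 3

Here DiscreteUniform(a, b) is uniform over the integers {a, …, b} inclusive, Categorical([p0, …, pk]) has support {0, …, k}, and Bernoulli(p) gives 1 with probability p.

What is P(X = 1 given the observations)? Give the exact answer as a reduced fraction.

Enumerate traces; 72 have nonzero weight after conditioning:
  (V=1, Y=0, X=1, U=2, W=0, Z=0) weight 9/5632
  (V=1, Y=0, X=1, U=2, W=0, Z=1) weight 3/1408
  (V=1, Y=0, X=1, U=2, W=0, Z=2) weight 3/2816
  (V=1, Y=0, X=1, U=2, W=0, Z=3) weight 3/2816
  (V=1, Y=0, X=1, U=2, W=1, Z=0) weight 9/5632
  (V=1, Y=0, X=1, U=2, W=1, Z=1) weight 3/1408
  (V=1, Y=0, X=1, U=2, W=1, Z=2) weight 3/2816
  (V=1, Y=0, X=1, U=2, W=1, Z=3) weight 3/2816
  (V=2, Y=0, X=0, U=2, W=0, Z=0) weight 1/352
  … 63 more
Group by X:
  weight(X=0) = 1/12
  weight(X=1) = 25/192
Total weight = 1/12 + 25/192 = 41/192
P(X=0 | obs) = 1/12 / 41/192 = 16/41
P(X=1 | obs) = 25/192 / 41/192 = 25/41

P(X = 1 | obs) = 25/41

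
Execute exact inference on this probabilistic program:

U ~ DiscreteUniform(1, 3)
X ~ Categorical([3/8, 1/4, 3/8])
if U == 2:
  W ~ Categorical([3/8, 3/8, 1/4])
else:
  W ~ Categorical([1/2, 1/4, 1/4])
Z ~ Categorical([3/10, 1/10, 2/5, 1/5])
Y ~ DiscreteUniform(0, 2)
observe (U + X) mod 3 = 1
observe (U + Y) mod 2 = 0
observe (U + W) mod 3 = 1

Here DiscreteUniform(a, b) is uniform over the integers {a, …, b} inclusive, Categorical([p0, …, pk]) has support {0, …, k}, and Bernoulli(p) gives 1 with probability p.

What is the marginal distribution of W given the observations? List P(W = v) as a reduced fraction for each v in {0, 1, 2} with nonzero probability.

P(W=0) = 3/7, P(W=1) = 1/7, P(W=2) = 3/7

Enumerate traces; 16 have nonzero weight after conditioning:
  (U=1, X=0, W=0, Z=0, Y=1) weight 1/160
  (U=1, X=0, W=0, Z=1, Y=1) weight 1/480
  (U=1, X=0, W=0, Z=2, Y=1) weight 1/120
  (U=1, X=0, W=0, Z=3, Y=1) weight 1/240
  (U=2, X=2, W=2, Z=0, Y=0) weight 1/320
  (U=2, X=2, W=2, Z=0, Y=2) weight 1/320
  (U=2, X=2, W=2, Z=1, Y=0) weight 1/960
  (U=2, X=2, W=2, Z=1, Y=2) weight 1/960
  (U=3, X=1, W=1, Z=0, Y=1) weight 1/480
  … 7 more
Group by W:
  weight(W=0) = 1/48
  weight(W=1) = 1/144
  weight(W=2) = 1/48
Total weight = 1/48 + 1/144 + 1/48 = 7/144
P(W=0 | obs) = 1/48 / 7/144 = 3/7
P(W=1 | obs) = 1/144 / 7/144 = 1/7
P(W=2 | obs) = 1/48 / 7/144 = 3/7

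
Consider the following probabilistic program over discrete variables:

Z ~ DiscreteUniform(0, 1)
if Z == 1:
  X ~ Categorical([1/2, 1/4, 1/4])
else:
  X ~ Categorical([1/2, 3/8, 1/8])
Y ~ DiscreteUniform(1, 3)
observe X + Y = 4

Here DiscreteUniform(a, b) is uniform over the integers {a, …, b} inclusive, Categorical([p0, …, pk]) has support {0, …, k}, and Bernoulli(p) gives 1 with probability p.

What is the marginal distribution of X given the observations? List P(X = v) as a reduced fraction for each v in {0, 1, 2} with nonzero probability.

P(X=1) = 5/8, P(X=2) = 3/8

Enumerate traces; 4 have nonzero weight after conditioning:
  (Z=0, X=1, Y=3) weight 1/16
  (Z=0, X=2, Y=2) weight 1/48
  (Z=1, X=1, Y=3) weight 1/24
  (Z=1, X=2, Y=2) weight 1/24
Group by X:
  weight(X=1) = 5/48
  weight(X=2) = 1/16
Total weight = 5/48 + 1/16 = 1/6
P(X=1 | obs) = 5/48 / 1/6 = 5/8
P(X=2 | obs) = 1/16 / 1/6 = 3/8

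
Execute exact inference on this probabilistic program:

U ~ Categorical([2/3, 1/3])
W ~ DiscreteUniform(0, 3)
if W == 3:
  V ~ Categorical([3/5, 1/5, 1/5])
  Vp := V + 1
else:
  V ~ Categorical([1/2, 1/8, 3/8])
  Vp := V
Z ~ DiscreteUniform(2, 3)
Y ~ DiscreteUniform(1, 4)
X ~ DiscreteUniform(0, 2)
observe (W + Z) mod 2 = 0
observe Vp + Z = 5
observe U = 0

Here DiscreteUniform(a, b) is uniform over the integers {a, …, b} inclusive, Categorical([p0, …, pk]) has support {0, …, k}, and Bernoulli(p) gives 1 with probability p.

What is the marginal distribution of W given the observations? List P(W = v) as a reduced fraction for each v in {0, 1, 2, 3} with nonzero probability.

P(W=1) = 15/23, P(W=3) = 8/23

Enumerate traces; 24 have nonzero weight after conditioning:
  (U=0, W=1, V=2, Z=3, Y=1, X=0) weight 1/384
  (U=0, W=1, V=2, Z=3, Y=1, X=1) weight 1/384
  (U=0, W=1, V=2, Z=3, Y=1, X=2) weight 1/384
  (U=0, W=1, V=2, Z=3, Y=2, X=0) weight 1/384
  (U=0, W=1, V=2, Z=3, Y=2, X=1) weight 1/384
  (U=0, W=1, V=2, Z=3, Y=2, X=2) weight 1/384
  (U=0, W=1, V=2, Z=3, Y=3, X=0) weight 1/384
  (U=0, W=1, V=2, Z=3, Y=3, X=1) weight 1/384
  (U=0, W=3, V=1, Z=3, Y=1, X=0) weight 1/720
  … 15 more
Group by W:
  weight(W=1) = 1/32
  weight(W=3) = 1/60
Total weight = 1/32 + 1/60 = 23/480
P(W=1 | obs) = 1/32 / 23/480 = 15/23
P(W=3 | obs) = 1/60 / 23/480 = 8/23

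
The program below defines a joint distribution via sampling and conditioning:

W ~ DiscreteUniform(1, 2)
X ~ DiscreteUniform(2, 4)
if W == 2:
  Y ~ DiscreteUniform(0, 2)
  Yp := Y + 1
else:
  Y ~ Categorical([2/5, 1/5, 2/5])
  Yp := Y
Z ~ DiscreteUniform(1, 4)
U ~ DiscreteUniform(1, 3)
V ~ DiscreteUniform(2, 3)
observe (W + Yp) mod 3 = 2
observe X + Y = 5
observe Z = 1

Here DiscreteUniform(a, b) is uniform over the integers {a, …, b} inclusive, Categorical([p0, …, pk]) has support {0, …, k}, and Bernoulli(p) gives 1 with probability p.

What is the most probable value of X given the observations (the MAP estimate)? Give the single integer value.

argmax_v P(X = v | obs) = 3

Enumerate traces; 12 have nonzero weight after conditioning:
  (W=1, X=4, Y=1, Z=1, U=1, V=2) weight 1/720
  (W=1, X=4, Y=1, Z=1, U=1, V=3) weight 1/720
  (W=1, X=4, Y=1, Z=1, U=2, V=2) weight 1/720
  (W=1, X=4, Y=1, Z=1, U=2, V=3) weight 1/720
  (W=1, X=4, Y=1, Z=1, U=3, V=2) weight 1/720
  (W=1, X=4, Y=1, Z=1, U=3, V=3) weight 1/720
  (W=2, X=3, Y=2, Z=1, U=1, V=2) weight 1/432
  (W=2, X=3, Y=2, Z=1, U=1, V=3) weight 1/432
  … 4 more
Group by X:
  weight(X=3) = 1/72
  weight(X=4) = 1/120
Total weight = 1/72 + 1/120 = 1/45
P(X=3 | obs) = 1/72 / 1/45 = 5/8
P(X=4 | obs) = 1/120 / 1/45 = 3/8
argmax = 3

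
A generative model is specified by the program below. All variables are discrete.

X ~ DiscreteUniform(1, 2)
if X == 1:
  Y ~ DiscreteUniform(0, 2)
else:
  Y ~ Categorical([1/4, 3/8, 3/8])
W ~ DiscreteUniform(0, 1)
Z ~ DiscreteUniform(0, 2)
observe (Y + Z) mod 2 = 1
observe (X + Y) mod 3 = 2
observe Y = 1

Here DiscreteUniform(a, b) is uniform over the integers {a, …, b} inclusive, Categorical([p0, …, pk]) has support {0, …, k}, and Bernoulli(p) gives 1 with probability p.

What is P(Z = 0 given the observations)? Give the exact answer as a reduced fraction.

P(Z = 0 | obs) = 1/2

Enumerate traces; 4 have nonzero weight after conditioning:
  (X=1, Y=1, W=0, Z=0) weight 1/36
  (X=1, Y=1, W=0, Z=2) weight 1/36
  (X=1, Y=1, W=1, Z=0) weight 1/36
  (X=1, Y=1, W=1, Z=2) weight 1/36
Group by Z:
  weight(Z=0) = 1/18
  weight(Z=2) = 1/18
Total weight = 1/18 + 1/18 = 1/9
P(Z=0 | obs) = 1/18 / 1/9 = 1/2
P(Z=2 | obs) = 1/18 / 1/9 = 1/2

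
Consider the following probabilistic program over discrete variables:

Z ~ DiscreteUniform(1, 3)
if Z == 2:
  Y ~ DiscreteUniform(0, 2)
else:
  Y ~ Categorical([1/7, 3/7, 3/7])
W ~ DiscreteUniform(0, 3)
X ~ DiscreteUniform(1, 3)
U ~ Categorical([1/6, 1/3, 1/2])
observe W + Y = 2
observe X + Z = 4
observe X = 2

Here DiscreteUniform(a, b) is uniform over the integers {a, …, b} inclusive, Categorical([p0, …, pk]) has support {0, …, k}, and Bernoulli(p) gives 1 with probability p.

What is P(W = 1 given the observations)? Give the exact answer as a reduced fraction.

P(W = 1 | obs) = 1/3

Enumerate traces; 9 have nonzero weight after conditioning:
  (Z=2, Y=0, W=2, X=2, U=0) weight 1/648
  (Z=2, Y=0, W=2, X=2, U=1) weight 1/324
  (Z=2, Y=0, W=2, X=2, U=2) weight 1/216
  (Z=2, Y=1, W=1, X=2, U=0) weight 1/648
  (Z=2, Y=1, W=1, X=2, U=1) weight 1/324
  (Z=2, Y=1, W=1, X=2, U=2) weight 1/216
  (Z=2, Y=2, W=0, X=2, U=0) weight 1/648
  (Z=2, Y=2, W=0, X=2, U=1) weight 1/324
  … 1 more
Group by W:
  weight(W=0) = 1/108
  weight(W=1) = 1/108
  weight(W=2) = 1/108
Total weight = 1/108 + 1/108 + 1/108 = 1/36
P(W=0 | obs) = 1/108 / 1/36 = 1/3
P(W=1 | obs) = 1/108 / 1/36 = 1/3
P(W=2 | obs) = 1/108 / 1/36 = 1/3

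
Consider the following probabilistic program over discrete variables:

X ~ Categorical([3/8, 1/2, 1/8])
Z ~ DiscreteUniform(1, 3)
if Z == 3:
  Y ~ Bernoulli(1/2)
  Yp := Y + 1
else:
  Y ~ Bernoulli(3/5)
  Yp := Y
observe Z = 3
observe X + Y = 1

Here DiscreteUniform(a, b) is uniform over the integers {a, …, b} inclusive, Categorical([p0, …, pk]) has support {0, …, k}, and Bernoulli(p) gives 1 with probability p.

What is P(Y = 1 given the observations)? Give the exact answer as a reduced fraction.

Enumerate traces; 2 have nonzero weight after conditioning:
  (X=0, Z=3, Y=1) weight 1/16
  (X=1, Z=3, Y=0) weight 1/12
Group by Y:
  weight(Y=0) = 1/12
  weight(Y=1) = 1/16
Total weight = 1/12 + 1/16 = 7/48
P(Y=0 | obs) = 1/12 / 7/48 = 4/7
P(Y=1 | obs) = 1/16 / 7/48 = 3/7

P(Y = 1 | obs) = 3/7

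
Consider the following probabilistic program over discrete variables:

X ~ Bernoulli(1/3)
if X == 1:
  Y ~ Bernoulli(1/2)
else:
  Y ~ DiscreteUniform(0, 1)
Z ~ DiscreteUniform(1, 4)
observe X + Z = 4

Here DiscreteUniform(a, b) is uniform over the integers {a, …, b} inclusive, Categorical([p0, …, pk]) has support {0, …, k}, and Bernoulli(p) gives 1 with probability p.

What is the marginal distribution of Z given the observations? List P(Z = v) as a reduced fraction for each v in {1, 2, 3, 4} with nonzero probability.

Enumerate traces; 4 have nonzero weight after conditioning:
  (X=0, Y=0, Z=4) weight 1/12
  (X=0, Y=1, Z=4) weight 1/12
  (X=1, Y=0, Z=3) weight 1/24
  (X=1, Y=1, Z=3) weight 1/24
Group by Z:
  weight(Z=3) = 1/12
  weight(Z=4) = 1/6
Total weight = 1/12 + 1/6 = 1/4
P(Z=3 | obs) = 1/12 / 1/4 = 1/3
P(Z=4 | obs) = 1/6 / 1/4 = 2/3

P(Z=3) = 1/3, P(Z=4) = 2/3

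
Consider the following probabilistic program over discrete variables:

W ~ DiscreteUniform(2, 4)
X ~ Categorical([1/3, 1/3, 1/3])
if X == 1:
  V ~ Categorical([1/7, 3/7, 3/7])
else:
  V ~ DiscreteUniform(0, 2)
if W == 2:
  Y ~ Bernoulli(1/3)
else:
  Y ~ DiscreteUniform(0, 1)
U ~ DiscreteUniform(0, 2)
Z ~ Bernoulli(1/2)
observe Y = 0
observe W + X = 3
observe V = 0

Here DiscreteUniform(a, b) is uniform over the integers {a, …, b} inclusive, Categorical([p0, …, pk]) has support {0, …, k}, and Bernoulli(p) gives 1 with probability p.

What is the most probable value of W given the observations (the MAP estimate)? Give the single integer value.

Enumerate traces; 12 have nonzero weight after conditioning:
  (W=2, X=1, V=0, Y=0, U=0, Z=0) weight 1/567
  (W=2, X=1, V=0, Y=0, U=0, Z=1) weight 1/567
  (W=2, X=1, V=0, Y=0, U=1, Z=0) weight 1/567
  (W=2, X=1, V=0, Y=0, U=1, Z=1) weight 1/567
  (W=2, X=1, V=0, Y=0, U=2, Z=0) weight 1/567
  (W=2, X=1, V=0, Y=0, U=2, Z=1) weight 1/567
  (W=3, X=0, V=0, Y=0, U=0, Z=0) weight 1/324
  (W=3, X=0, V=0, Y=0, U=0, Z=1) weight 1/324
  … 4 more
Group by W:
  weight(W=2) = 2/189
  weight(W=3) = 1/54
Total weight = 2/189 + 1/54 = 11/378
P(W=2 | obs) = 2/189 / 11/378 = 4/11
P(W=3 | obs) = 1/54 / 11/378 = 7/11
argmax = 3

argmax_v P(W = v | obs) = 3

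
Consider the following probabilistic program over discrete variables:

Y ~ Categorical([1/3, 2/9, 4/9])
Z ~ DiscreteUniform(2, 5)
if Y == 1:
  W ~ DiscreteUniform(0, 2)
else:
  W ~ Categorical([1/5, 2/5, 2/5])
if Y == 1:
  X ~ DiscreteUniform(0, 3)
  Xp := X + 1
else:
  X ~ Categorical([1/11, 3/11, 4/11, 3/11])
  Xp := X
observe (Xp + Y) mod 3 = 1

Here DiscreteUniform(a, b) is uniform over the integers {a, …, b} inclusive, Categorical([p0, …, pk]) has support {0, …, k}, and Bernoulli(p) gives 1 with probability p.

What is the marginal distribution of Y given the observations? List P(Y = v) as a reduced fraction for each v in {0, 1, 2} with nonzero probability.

P(Y=0) = 18/61, P(Y=1) = 11/61, P(Y=2) = 32/61

Enumerate traces; 36 have nonzero weight after conditioning:
  (Y=0, Z=2, W=0, X=1) weight 1/220
  (Y=0, Z=2, W=1, X=1) weight 1/110
  (Y=0, Z=2, W=2, X=1) weight 1/110
  (Y=0, Z=3, W=0, X=1) weight 1/220
  (Y=0, Z=3, W=1, X=1) weight 1/110
  (Y=0, Z=3, W=2, X=1) weight 1/110
  (Y=0, Z=4, W=0, X=1) weight 1/220
  (Y=0, Z=4, W=1, X=1) weight 1/110
  (Y=1, Z=2, W=0, X=2) weight 1/216
  (Y=2, Z=2, W=0, X=2) weight 4/495
  … 26 more
Group by Y:
  weight(Y=0) = 1/11
  weight(Y=1) = 1/18
  weight(Y=2) = 16/99
Total weight = 1/11 + 1/18 + 16/99 = 61/198
P(Y=0 | obs) = 1/11 / 61/198 = 18/61
P(Y=1 | obs) = 1/18 / 61/198 = 11/61
P(Y=2 | obs) = 16/99 / 61/198 = 32/61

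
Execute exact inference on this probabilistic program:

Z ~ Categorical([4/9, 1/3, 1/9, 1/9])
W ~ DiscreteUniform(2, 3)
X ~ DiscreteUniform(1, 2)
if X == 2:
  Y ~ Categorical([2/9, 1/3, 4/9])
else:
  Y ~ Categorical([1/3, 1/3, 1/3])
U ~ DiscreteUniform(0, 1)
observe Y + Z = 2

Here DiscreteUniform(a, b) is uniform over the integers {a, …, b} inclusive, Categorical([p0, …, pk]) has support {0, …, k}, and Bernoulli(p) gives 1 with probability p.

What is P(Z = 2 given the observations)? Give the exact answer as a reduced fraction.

P(Z = 2 | obs) = 5/51

Enumerate traces; 24 have nonzero weight after conditioning:
  (Z=0, W=2, X=1, Y=2, U=0) weight 1/54
  (Z=0, W=2, X=1, Y=2, U=1) weight 1/54
  (Z=0, W=2, X=2, Y=2, U=0) weight 2/81
  (Z=0, W=2, X=2, Y=2, U=1) weight 2/81
  (Z=0, W=3, X=1, Y=2, U=0) weight 1/54
  (Z=0, W=3, X=1, Y=2, U=1) weight 1/54
  (Z=0, W=3, X=2, Y=2, U=0) weight 2/81
  (Z=0, W=3, X=2, Y=2, U=1) weight 2/81
  (Z=1, W=2, X=1, Y=1, U=0) weight 1/72
  (Z=2, W=2, X=1, Y=0, U=0) weight 1/216
  … 14 more
Group by Z:
  weight(Z=0) = 14/81
  weight(Z=1) = 1/9
  weight(Z=2) = 5/162
Total weight = 14/81 + 1/9 + 5/162 = 17/54
P(Z=0 | obs) = 14/81 / 17/54 = 28/51
P(Z=1 | obs) = 1/9 / 17/54 = 6/17
P(Z=2 | obs) = 5/162 / 17/54 = 5/51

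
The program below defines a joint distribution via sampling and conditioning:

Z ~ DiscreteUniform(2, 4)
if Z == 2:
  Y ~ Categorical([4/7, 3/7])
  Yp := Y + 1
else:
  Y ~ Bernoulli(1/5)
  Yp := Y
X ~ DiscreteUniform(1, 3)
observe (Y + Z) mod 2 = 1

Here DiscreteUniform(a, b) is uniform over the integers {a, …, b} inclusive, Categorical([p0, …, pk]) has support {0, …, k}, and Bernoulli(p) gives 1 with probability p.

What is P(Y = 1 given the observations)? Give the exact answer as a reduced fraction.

Enumerate traces; 9 have nonzero weight after conditioning:
  (Z=2, Y=1, X=1) weight 1/21
  (Z=2, Y=1, X=2) weight 1/21
  (Z=2, Y=1, X=3) weight 1/21
  (Z=3, Y=0, X=1) weight 4/45
  (Z=3, Y=0, X=2) weight 4/45
  (Z=3, Y=0, X=3) weight 4/45
  (Z=4, Y=1, X=1) weight 1/45
  (Z=4, Y=1, X=2) weight 1/45
  … 1 more
Group by Y:
  weight(Y=0) = 4/15
  weight(Y=1) = 22/105
Total weight = 4/15 + 22/105 = 10/21
P(Y=0 | obs) = 4/15 / 10/21 = 14/25
P(Y=1 | obs) = 22/105 / 10/21 = 11/25

P(Y = 1 | obs) = 11/25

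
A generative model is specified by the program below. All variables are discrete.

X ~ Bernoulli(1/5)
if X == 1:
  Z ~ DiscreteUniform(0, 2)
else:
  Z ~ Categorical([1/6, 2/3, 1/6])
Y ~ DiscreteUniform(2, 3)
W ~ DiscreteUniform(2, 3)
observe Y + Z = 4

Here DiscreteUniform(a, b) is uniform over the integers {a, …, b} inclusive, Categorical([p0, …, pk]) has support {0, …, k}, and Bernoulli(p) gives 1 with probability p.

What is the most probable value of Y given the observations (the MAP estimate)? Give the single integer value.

argmax_v P(Y = v | obs) = 3

Enumerate traces; 8 have nonzero weight after conditioning:
  (X=0, Z=1, Y=3, W=2) weight 2/15
  (X=0, Z=1, Y=3, W=3) weight 2/15
  (X=0, Z=2, Y=2, W=2) weight 1/30
  (X=0, Z=2, Y=2, W=3) weight 1/30
  (X=1, Z=1, Y=3, W=2) weight 1/60
  (X=1, Z=1, Y=3, W=3) weight 1/60
  (X=1, Z=2, Y=2, W=2) weight 1/60
  (X=1, Z=2, Y=2, W=3) weight 1/60
Group by Y:
  weight(Y=2) = 1/10
  weight(Y=3) = 3/10
Total weight = 1/10 + 3/10 = 2/5
P(Y=2 | obs) = 1/10 / 2/5 = 1/4
P(Y=3 | obs) = 3/10 / 2/5 = 3/4
argmax = 3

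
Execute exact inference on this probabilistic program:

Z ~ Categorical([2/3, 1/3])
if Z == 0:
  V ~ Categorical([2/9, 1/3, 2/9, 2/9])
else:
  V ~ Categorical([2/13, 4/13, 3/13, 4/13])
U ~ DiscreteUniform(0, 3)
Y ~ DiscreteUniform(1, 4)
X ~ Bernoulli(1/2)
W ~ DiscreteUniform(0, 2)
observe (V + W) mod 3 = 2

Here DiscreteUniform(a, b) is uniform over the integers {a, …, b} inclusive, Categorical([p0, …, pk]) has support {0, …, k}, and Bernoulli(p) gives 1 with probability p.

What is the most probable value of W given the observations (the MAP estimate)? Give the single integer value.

argmax_v P(W = v | obs) = 2

Enumerate traces; 256 have nonzero weight after conditioning:
  (Z=0, V=0, U=0, Y=1, X=0, W=2) weight 1/648
  (Z=0, V=0, U=0, Y=1, X=1, W=2) weight 1/648
  (Z=0, V=0, U=0, Y=2, X=0, W=2) weight 1/648
  (Z=0, V=0, U=0, Y=2, X=1, W=2) weight 1/648
  (Z=0, V=0, U=0, Y=3, X=0, W=2) weight 1/648
  (Z=0, V=0, U=0, Y=3, X=1, W=2) weight 1/648
  (Z=0, V=0, U=0, Y=4, X=0, W=2) weight 1/648
  (Z=0, V=0, U=0, Y=4, X=1, W=2) weight 1/648
  (Z=0, V=1, U=0, Y=1, X=0, W=1) weight 1/432
  (Z=0, V=2, U=0, Y=1, X=0, W=0) weight 1/648
  … 246 more
Group by W:
  weight(W=0) = 79/1053
  weight(W=1) = 38/351
  weight(W=2) = 158/1053
Total weight = 79/1053 + 38/351 + 158/1053 = 1/3
P(W=0 | obs) = 79/1053 / 1/3 = 79/351
P(W=1 | obs) = 38/351 / 1/3 = 38/117
P(W=2 | obs) = 158/1053 / 1/3 = 158/351
argmax = 2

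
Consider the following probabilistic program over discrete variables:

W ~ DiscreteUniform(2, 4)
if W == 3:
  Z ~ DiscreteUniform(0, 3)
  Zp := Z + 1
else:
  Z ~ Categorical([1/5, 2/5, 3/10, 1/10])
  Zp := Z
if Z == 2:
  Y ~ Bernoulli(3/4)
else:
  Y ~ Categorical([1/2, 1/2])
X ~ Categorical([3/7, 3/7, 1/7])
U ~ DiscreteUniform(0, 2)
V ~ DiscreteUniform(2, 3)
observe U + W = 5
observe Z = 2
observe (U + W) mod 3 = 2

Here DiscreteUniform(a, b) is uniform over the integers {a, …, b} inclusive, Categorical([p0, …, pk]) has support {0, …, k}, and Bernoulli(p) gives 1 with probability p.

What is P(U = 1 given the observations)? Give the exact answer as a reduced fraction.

P(U = 1 | obs) = 6/11

Enumerate traces; 24 have nonzero weight after conditioning:
  (W=3, Z=2, Y=0, X=0, U=2, V=2) weight 1/672
  (W=3, Z=2, Y=0, X=0, U=2, V=3) weight 1/672
  (W=3, Z=2, Y=0, X=1, U=2, V=2) weight 1/672
  (W=3, Z=2, Y=0, X=1, U=2, V=3) weight 1/672
  (W=3, Z=2, Y=0, X=2, U=2, V=2) weight 1/2016
  (W=3, Z=2, Y=0, X=2, U=2, V=3) weight 1/2016
  (W=3, Z=2, Y=1, X=0, U=2, V=2) weight 1/224
  (W=3, Z=2, Y=1, X=0, U=2, V=3) weight 1/224
  (W=4, Z=2, Y=0, X=0, U=1, V=2) weight 1/560
  … 15 more
Group by U:
  weight(U=1) = 1/30
  weight(U=2) = 1/36
Total weight = 1/30 + 1/36 = 11/180
P(U=1 | obs) = 1/30 / 11/180 = 6/11
P(U=2 | obs) = 1/36 / 11/180 = 5/11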